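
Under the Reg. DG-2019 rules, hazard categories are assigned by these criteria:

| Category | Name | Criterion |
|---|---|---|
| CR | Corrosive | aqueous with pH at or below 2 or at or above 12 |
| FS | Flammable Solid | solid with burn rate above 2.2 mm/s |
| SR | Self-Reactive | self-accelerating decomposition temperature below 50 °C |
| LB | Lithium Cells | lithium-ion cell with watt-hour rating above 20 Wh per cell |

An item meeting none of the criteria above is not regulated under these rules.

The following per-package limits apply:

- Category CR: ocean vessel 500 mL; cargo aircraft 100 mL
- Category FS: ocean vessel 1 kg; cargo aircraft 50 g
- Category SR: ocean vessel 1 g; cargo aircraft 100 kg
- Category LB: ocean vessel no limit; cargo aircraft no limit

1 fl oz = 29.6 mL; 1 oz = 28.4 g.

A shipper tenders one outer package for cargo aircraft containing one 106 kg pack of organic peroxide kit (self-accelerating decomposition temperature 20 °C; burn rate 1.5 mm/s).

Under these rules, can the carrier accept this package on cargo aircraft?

No

With self-accelerating decomposition temperature 20 °C (< 50 °C), the organic peroxide kit falls in Category SR.
Category SR quantity: 106 kg.
106 kg > 100 kg (cargo aircraft limit, Category SR) — over the limit.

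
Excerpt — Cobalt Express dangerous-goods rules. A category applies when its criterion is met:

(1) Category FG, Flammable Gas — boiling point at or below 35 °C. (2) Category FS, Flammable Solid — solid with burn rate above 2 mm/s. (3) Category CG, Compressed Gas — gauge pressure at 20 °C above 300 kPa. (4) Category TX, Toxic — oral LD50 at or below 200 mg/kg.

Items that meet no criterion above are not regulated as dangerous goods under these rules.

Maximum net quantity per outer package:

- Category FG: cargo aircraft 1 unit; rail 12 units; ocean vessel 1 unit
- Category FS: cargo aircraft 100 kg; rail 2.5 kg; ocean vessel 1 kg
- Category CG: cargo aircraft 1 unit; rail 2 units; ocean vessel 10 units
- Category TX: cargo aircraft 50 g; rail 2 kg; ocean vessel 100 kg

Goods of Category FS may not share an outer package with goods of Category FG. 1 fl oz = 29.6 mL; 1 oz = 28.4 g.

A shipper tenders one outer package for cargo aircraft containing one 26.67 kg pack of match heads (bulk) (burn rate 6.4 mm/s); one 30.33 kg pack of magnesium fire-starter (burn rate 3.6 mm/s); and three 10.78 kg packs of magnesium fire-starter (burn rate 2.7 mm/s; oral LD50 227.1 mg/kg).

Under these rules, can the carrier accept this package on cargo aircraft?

Yes

Burn rate 6.4 mm/s meets the Category FS criterion (Flammable Solid), so the match heads (bulk) are Category FS.
With burn rate 3.6 mm/s (> 2 mm/s), the magnesium fire-starter falls in Category FS.
With burn rate 2.7 mm/s (> 2 mm/s), the magnesium fire-starter falls in Category FS.
Category FS net quantity: 26.67 kg + 30.33 kg + (three 10.78 kg packs = 32.34 kg) = 89.34 kg.
That is within the Category FS cargo aircraft limit of 100 kg.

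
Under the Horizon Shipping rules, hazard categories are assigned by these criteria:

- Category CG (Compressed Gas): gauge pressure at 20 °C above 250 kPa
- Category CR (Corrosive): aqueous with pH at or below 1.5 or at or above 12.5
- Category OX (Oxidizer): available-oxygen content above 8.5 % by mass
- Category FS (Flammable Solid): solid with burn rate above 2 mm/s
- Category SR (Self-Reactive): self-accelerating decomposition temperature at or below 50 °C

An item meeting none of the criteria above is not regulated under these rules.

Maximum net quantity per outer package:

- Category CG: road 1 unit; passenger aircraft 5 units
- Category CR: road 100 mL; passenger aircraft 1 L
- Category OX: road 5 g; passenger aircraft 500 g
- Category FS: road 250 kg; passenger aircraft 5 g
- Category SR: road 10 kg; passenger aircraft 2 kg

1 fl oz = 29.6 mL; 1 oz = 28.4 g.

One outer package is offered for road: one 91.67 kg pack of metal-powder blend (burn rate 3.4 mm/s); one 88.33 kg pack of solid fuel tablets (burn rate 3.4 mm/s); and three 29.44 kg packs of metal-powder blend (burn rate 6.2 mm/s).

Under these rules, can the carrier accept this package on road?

The metal-powder blend has burn rate 3.4 mm/s, which is > 2 mm/s, so it is Category FS (Flammable Solid).
Solid fuel tablets: burn rate 3.4 mm/s > 2 mm/s → Category FS (Flammable Solid).
The metal-powder blend has burn rate 6.2 mm/s, which is > 2 mm/s, so it is Category FS (Flammable Solid).
Total Category FS: 91.67 kg + 88.33 kg + (three 29.44 kg packs = 88.32 kg) = 268.32 kg.
That exceeds the Category FS road limit of 250 kg.

No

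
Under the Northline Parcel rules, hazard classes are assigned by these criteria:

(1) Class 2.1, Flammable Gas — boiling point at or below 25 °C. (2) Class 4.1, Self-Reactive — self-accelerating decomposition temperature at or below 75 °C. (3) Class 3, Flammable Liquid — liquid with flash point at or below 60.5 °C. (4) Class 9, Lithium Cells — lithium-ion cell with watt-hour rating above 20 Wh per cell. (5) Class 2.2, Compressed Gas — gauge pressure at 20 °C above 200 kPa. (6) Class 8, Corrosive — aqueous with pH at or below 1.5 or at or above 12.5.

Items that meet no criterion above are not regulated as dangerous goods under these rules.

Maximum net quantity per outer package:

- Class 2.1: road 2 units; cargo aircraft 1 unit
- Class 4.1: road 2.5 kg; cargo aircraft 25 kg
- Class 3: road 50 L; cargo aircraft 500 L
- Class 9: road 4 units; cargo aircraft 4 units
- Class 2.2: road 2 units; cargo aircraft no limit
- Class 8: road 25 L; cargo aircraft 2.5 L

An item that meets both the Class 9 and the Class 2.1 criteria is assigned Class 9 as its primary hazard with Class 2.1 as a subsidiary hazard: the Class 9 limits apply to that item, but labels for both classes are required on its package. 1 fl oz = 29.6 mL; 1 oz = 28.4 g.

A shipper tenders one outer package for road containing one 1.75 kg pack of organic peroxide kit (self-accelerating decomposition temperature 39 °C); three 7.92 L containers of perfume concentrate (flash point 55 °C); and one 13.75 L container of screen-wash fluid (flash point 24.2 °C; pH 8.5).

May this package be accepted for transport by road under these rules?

Yes

Self-accelerating decomposition temperature 39 °C meets the Class 4.1 criterion (Self-Reactive), so the organic peroxide kit is Class 4.1.
With flash point 55 °C (≤ 60.5 °C), the perfume concentrate falls in Class 3.
The screen-wash fluid has flash point 24.2 °C, which is ≤ 60.5 °C, so it is Class 3 (Flammable Liquid).
Class 3 net quantity: (three 7.92 L containers = 23.76 L) + 13.75 L = 37.51 L.
37.51 L ≤ 50 L (road limit, Class 3) — within limit.
Class 4.1 quantity: 1.75 kg.
1.75 kg is within the road limit of 2.5 kg for Class 4.1.
Every hazard class is within its road limit and no segregation rule is violated.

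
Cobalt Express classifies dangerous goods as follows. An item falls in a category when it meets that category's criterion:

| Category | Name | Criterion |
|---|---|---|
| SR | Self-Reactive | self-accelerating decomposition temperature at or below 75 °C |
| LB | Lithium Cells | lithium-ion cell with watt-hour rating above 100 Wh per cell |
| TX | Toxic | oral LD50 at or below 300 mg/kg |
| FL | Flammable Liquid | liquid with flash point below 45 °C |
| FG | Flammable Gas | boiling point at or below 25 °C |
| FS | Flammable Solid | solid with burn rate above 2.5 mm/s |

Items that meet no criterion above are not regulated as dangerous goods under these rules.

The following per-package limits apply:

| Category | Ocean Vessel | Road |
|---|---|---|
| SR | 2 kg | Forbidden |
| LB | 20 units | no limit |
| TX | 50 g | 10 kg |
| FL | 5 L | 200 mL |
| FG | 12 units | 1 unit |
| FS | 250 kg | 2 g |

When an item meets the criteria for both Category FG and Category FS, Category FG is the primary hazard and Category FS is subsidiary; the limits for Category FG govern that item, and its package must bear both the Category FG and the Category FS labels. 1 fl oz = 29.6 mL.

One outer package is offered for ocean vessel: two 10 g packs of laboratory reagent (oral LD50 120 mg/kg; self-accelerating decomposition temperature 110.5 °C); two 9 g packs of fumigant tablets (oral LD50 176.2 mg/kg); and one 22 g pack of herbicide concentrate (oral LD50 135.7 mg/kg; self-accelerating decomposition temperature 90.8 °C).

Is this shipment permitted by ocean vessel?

No

The laboratory reagent has oral LD50 120 mg/kg, which is ≤ 300 mg/kg, so it is Category TX (Toxic).
Oral LD50 176.2 mg/kg meets the Category TX criterion (Toxic), so the fumigant tablets are Category TX.
The herbicide concentrate has oral LD50 135.7 mg/kg, which is ≤ 300 mg/kg, so it is Category TX (Toxic).
Total Category TX: (two 10 g packs = 20 g) + (two 9 g packs = 18 g) + 22 g = 60 g.
60 g > 50 g (ocean vessel limit, Category TX) — over the limit.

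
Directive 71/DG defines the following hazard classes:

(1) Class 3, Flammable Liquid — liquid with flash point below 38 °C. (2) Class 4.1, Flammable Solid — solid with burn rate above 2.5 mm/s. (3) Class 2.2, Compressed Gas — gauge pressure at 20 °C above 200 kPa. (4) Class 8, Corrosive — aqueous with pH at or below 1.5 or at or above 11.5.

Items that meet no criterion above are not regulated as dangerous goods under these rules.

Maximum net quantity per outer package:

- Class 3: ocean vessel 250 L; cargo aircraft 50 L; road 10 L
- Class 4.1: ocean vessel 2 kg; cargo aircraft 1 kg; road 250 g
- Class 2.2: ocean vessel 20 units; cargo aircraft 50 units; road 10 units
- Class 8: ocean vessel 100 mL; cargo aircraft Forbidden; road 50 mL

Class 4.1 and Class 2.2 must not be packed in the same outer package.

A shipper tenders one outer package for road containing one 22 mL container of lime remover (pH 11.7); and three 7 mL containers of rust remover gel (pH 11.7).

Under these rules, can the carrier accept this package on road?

pH 11.7 meets the Class 8 criterion (Corrosive), so the lime remover is Class 8.
Rust remover gel: pH 11.7 ≥ 11.5 → Class 8 (Corrosive).
Total Class 8: 22 mL + (three 7 mL containers = 21 mL) = 43 mL.
43 mL ≤ 50 mL (road limit, Class 8) — within limit.

Yes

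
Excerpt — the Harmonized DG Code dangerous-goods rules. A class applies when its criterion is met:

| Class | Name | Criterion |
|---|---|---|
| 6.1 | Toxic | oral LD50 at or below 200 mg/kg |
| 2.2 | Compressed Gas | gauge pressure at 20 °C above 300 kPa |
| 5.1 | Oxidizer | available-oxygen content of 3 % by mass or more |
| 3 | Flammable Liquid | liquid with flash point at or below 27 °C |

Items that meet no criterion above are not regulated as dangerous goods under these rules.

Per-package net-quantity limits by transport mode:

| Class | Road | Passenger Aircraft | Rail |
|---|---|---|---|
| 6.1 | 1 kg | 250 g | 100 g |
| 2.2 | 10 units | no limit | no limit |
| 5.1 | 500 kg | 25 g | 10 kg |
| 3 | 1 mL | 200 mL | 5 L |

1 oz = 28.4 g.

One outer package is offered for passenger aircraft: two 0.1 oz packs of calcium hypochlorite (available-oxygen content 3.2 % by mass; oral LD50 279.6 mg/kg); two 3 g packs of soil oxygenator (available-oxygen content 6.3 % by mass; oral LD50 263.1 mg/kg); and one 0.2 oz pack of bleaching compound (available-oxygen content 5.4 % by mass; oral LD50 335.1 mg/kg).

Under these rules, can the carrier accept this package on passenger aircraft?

Yes

With available-oxygen content 3.2 % by mass (≥ 3 % by mass), the calcium hypochlorite falls in Class 5.1.
Soil oxygenator: available-oxygen content 6.3 % by mass ≥ 3 % by mass → Class 5.1 (Oxidizer).
Bleaching compound: available-oxygen content 5.4 % by mass ≥ 3 % by mass → Class 5.1 (Oxidizer).
Class 5.1 net quantity: (two 0.1 oz packs = 5.68 g) + (two 3 g packs = 6 g) + (one 0.2 oz pack = 5.68 g) = 17.36 g.
That is within the Class 5.1 passenger aircraft limit of 25 g.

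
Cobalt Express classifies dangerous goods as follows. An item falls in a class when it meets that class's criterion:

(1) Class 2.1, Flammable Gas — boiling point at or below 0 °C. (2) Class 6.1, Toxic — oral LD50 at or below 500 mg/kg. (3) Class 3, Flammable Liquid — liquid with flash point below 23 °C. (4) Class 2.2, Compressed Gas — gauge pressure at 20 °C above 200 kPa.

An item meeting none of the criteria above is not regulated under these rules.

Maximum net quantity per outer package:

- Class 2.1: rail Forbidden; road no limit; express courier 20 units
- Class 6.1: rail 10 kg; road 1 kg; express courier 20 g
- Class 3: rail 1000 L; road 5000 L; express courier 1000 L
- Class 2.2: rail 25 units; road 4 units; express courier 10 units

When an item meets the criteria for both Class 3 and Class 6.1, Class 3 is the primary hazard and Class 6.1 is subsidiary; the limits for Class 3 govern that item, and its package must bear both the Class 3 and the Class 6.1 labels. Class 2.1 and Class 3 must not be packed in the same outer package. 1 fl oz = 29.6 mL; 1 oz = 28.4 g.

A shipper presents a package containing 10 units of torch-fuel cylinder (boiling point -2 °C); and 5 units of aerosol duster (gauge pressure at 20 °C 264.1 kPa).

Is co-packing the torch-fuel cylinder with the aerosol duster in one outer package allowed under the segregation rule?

The torch-fuel cylinder has boiling point -2 °C, which is ≤ 0 °C, so it is Class 2.1 (Flammable Gas).
The aerosol duster has gauge pressure at 20 °C 264.1 kPa, which is > 200 kPa, so it is Class 2.2 (Compressed Gas).
No segregation rule bars Class 2.1 with Class 2.2.

Yes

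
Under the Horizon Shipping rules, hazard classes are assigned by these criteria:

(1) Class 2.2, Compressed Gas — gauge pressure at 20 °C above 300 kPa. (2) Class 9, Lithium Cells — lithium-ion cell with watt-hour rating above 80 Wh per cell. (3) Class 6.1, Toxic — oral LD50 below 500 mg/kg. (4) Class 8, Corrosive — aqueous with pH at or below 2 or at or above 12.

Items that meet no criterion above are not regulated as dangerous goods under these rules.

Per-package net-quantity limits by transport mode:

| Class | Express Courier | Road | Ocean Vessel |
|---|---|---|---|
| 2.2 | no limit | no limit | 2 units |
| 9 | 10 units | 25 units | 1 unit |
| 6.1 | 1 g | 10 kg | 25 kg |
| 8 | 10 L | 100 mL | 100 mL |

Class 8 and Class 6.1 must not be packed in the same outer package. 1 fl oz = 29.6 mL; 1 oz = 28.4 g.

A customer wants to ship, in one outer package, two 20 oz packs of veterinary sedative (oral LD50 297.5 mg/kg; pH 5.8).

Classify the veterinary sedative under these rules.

Class 6.1

With oral LD50 297.5 mg/kg (< 500 mg/kg), the veterinary sedative falls in Class 6.1.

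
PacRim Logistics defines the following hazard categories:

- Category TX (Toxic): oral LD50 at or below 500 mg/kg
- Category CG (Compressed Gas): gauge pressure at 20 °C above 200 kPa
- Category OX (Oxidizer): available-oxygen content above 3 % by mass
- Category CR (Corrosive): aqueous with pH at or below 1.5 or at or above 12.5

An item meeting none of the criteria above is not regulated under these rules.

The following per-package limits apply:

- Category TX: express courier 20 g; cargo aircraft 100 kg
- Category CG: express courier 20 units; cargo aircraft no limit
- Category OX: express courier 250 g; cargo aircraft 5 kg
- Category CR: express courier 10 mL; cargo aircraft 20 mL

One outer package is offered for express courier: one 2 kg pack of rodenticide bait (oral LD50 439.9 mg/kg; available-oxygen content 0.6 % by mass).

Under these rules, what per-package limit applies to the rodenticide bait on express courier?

20 g

With oral LD50 439.9 mg/kg (≤ 500 mg/kg), the rodenticide bait falls in Category TX.
The express courier limit for Category TX is 20 g.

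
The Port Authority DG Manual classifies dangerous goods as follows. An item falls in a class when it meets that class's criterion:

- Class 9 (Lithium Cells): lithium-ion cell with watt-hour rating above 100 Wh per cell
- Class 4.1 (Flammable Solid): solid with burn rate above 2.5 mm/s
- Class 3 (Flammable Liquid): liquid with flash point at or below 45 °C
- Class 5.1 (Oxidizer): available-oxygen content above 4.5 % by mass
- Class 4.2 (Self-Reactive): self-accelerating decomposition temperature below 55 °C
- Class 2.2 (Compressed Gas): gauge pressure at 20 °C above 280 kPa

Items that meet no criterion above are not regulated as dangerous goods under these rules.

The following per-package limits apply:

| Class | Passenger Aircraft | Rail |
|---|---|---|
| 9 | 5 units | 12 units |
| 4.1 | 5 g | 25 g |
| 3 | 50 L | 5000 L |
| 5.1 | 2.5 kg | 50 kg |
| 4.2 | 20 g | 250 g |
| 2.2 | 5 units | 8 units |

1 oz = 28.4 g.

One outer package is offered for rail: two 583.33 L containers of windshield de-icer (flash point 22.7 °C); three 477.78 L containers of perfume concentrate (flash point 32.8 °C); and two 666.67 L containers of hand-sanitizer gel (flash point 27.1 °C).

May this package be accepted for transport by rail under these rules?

Flash point 22.7 °C meets the Class 3 criterion (Flammable Liquid), so the windshield de-icer is Class 3.
Flash point 32.8 °C meets the Class 3 criterion (Flammable Liquid), so the perfume concentrate is Class 3.
The hand-sanitizer gel has flash point 27.1 °C, which is ≤ 45 °C, so it is Class 3 (Flammable Liquid).
Total Class 3: (two 583.33 L containers = 1166.66 L) + (three 477.78 L containers = 1433.34 L) + (two 666.67 L containers = 1333.34 L) = 3933.34 L.
3933.34 L ≤ 5000 L (rail limit, Class 3) — within limit.

Yes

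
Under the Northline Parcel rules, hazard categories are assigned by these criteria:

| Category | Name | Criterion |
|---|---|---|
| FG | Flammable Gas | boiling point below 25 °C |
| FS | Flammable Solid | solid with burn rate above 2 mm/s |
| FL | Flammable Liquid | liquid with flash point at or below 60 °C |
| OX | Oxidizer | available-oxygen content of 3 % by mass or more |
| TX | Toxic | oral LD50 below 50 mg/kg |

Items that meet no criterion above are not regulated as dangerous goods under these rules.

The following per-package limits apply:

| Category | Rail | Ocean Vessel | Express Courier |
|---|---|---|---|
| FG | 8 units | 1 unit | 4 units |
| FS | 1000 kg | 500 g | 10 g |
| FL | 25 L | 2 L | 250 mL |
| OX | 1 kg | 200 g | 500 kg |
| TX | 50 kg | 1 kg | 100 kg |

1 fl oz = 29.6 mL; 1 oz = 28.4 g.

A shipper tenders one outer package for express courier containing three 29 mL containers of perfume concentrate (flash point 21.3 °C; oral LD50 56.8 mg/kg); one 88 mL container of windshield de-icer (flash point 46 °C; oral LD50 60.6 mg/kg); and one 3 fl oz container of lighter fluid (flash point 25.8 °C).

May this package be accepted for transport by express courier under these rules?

Perfume concentrate: flash point 21.3 °C ≤ 60 °C → Category FL (Flammable Liquid).
The windshield de-icer has flash point 46 °C, which is ≤ 60 °C, so it is Category FL (Flammable Liquid).
With flash point 25.8 °C (≤ 60 °C), the lighter fluid falls in Category FL.
Total Category FL: (three 29 mL containers = 87 mL) + 88 mL + (one 3 fl oz container = 88.8 mL) = 263.8 mL.
263.8 mL exceeds the express courier limit of 250 mL for Category FL.

No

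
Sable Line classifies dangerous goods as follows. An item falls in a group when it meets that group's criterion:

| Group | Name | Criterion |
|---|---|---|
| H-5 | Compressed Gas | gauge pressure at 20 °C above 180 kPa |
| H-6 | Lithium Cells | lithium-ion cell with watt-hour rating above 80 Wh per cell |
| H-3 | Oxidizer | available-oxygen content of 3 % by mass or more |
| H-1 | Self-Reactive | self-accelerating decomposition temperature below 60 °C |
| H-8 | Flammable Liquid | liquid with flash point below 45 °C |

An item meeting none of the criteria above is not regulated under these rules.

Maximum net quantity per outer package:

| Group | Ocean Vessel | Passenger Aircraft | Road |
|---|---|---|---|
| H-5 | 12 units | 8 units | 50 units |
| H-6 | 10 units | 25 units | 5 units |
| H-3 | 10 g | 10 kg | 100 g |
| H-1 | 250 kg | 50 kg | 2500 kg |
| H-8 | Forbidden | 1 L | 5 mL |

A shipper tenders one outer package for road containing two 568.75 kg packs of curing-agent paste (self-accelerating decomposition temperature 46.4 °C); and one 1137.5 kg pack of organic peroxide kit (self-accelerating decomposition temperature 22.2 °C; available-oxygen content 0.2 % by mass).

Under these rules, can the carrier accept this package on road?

Self-accelerating decomposition temperature 46.4 °C meets the Group H-1 criterion (Self-Reactive), so the curing-agent paste is Group H-1.
With self-accelerating decomposition temperature 22.2 °C (< 60 °C), the organic peroxide kit falls in Group H-1.
Total Group H-1: (two 568.75 kg packs = 1137.5 kg) + 1137.5 kg = 2275 kg.
That is within the Group H-1 road limit of 2500 kg.

Yes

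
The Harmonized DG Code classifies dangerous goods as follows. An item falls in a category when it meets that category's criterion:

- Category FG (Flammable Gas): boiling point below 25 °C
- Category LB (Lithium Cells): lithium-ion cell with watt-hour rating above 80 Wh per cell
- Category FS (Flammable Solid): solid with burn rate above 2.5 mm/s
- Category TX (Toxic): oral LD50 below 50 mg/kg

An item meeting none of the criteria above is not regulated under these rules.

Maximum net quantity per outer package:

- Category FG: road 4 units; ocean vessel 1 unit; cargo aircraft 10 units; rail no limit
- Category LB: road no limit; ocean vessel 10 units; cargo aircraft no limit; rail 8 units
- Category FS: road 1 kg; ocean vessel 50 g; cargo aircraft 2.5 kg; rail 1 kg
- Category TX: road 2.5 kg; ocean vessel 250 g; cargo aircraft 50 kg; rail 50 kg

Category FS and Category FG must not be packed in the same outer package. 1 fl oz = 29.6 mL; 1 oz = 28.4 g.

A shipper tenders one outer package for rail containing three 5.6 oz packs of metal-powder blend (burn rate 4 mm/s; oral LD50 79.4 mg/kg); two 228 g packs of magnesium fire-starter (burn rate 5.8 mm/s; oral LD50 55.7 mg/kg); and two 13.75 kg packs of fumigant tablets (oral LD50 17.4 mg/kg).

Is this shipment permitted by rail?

Yes

The metal-powder blend has burn rate 4 mm/s, which is > 2.5 mm/s, so it is Category FS (Flammable Solid).
With burn rate 5.8 mm/s (> 2.5 mm/s), the magnesium fire-starter falls in Category FS.
Oral LD50 17.4 mg/kg meets the Category TX criterion (Toxic), so the fumigant tablets are Category TX.
Total Category FS: (three 5.6 oz packs = 477.12 g) + (two 228 g packs = 456 g) = 933.12 g.
That is within the Category FS rail limit of 1 kg.
Category TX quantity: two 13.75 kg packs = 27.5 kg.
27.5 kg is within the rail limit of 50 kg for Category TX.
The segregation rule (Category FS with Category FG) does not apply to Category FS with Category TX.
Every hazard category is within its rail limit and no segregation rule is violated.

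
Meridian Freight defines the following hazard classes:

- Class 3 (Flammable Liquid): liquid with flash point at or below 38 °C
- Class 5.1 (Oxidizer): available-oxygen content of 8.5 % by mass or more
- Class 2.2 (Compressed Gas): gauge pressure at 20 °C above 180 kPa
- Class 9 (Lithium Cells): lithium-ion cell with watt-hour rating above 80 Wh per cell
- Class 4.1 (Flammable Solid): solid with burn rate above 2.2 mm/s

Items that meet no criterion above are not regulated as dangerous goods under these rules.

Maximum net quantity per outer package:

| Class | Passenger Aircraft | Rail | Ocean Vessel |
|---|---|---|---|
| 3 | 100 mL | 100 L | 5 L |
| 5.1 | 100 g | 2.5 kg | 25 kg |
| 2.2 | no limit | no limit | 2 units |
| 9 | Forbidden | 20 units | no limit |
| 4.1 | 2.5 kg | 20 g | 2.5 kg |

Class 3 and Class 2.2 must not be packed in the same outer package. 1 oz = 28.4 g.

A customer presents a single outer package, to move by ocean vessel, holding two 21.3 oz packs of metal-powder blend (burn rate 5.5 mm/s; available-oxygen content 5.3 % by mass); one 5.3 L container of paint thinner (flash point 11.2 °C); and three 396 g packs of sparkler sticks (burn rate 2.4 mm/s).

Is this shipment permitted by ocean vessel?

Metal-powder blend: burn rate 5.5 mm/s > 2.2 mm/s → Class 4.1 (Flammable Solid).
The paint thinner has flash point 11.2 °C, which is ≤ 38 °C, so it is Class 3 (Flammable Liquid).
Sparkler sticks: burn rate 2.4 mm/s > 2.2 mm/s → Class 4.1 (Flammable Solid).
Class 4.1 net quantity: (two 21.3 oz packs = 1209.84 g) + (three 396 g packs = 1.188 kg) = 2397.84 g.
2397.84 g is within the ocean vessel limit of 2.5 kg for Class 4.1.
Class 3 quantity: 5.3 L.
That exceeds the Class 3 ocean vessel limit of 5 L.
The segregation rule (Class 3 with Class 2.2) does not apply to Class 4.1 with Class 3.

No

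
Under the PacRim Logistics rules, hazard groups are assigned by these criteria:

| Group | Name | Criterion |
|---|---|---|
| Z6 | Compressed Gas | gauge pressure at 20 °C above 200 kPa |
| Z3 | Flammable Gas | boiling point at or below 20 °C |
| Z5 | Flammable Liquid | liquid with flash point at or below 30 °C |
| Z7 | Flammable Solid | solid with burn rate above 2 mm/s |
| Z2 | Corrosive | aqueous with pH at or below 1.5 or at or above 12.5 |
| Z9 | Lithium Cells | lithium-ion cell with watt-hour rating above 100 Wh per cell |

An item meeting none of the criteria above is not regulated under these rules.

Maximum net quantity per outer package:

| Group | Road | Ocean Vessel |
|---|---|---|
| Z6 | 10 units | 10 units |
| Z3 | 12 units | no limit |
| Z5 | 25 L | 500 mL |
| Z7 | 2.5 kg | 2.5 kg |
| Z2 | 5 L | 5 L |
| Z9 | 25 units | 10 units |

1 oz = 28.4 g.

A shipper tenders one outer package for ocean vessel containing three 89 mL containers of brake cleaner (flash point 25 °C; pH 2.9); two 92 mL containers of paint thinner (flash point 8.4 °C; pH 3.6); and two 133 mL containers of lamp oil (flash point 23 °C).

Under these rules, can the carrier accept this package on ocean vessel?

No

The brake cleaner has flash point 25 °C, which is ≤ 30 °C, so it is Group Z5 (Flammable Liquid).
Flash point 8.4 °C meets the Group Z5 criterion (Flammable Liquid), so the paint thinner is Group Z5.
With flash point 23 °C (≤ 30 °C), the lamp oil falls in Group Z5.
Total Group Z5: (three 89 mL containers = 267 mL) + (two 92 mL containers = 184 mL) + (two 133 mL containers = 266 mL) = 717 mL.
717 mL > 500 mL (ocean vessel limit, Group Z5) — over the limit.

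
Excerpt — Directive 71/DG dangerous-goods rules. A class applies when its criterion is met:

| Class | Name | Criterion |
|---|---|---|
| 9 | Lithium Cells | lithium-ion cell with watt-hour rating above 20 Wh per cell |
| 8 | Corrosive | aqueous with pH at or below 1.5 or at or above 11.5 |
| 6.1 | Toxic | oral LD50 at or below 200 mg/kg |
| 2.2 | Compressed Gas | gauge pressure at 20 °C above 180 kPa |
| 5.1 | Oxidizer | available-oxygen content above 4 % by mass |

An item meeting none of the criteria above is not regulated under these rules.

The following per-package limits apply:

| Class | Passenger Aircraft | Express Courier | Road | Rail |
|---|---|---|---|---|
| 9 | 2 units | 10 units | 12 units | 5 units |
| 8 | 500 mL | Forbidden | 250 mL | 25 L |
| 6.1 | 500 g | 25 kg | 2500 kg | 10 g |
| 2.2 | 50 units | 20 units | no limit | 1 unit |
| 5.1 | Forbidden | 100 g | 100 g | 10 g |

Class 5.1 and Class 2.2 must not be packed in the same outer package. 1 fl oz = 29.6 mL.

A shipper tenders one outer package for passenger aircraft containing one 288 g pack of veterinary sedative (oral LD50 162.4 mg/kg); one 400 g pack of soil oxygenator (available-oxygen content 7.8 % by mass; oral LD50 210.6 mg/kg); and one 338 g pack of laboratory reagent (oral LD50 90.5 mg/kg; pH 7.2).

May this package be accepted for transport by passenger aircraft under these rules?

No

Veterinary sedative: oral LD50 162.4 mg/kg ≤ 200 mg/kg → Class 6.1 (Toxic).
The soil oxygenator has available-oxygen content 7.8 % by mass, which is > 4 % by mass, so it is Class 5.1 (Oxidizer).
With oral LD50 90.5 mg/kg (≤ 200 mg/kg), the laboratory reagent falls in Class 6.1.
Class 5.1 quantity: 400 g.
Class 5.1 is Forbidden by passenger aircraft.
Total Class 6.1: 288 g + 338 g = 626 g.
That exceeds the Class 6.1 passenger aircraft limit of 500 g.
The segregation rule (Class 5.1 with Class 2.2) does not apply to Class 5.1 with Class 6.1.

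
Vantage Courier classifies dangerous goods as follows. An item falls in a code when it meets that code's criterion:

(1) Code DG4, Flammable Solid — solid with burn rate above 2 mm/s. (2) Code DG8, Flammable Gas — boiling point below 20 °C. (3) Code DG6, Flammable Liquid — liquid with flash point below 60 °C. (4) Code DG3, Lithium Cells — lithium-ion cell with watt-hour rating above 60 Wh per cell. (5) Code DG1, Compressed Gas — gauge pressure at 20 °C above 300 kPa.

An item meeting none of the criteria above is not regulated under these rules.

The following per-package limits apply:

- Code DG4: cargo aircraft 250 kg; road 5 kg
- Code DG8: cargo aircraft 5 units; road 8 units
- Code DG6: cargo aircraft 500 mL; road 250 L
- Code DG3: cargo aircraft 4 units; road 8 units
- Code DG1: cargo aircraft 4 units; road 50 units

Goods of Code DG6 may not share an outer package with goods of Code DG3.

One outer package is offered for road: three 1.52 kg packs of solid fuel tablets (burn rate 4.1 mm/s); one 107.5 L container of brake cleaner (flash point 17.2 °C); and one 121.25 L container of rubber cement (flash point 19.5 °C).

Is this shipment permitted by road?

The solid fuel tablets have burn rate 4.1 mm/s, which is > 2 mm/s, so they are Code DG4 (Flammable Solid).
Brake cleaner: flash point 17.2 °C < 60 °C → Code DG6 (Flammable Liquid).
Rubber cement: flash point 19.5 °C < 60 °C → Code DG6 (Flammable Liquid).
Total Code DG6: 107.5 L + 121.25 L = 228.75 L.
228.75 L ≤ 250 L (road limit, Code DG6) — within limit.
Code DG4 quantity: three 1.52 kg packs = 4.56 kg.
4.56 kg ≤ 5 kg (road limit, Code DG4) — within limit.
The segregation rule (Code DG6 with Code DG3) does not apply to Code DG6 with Code DG4.
Every hazard code is within its road limit and no segregation rule is violated.

Yes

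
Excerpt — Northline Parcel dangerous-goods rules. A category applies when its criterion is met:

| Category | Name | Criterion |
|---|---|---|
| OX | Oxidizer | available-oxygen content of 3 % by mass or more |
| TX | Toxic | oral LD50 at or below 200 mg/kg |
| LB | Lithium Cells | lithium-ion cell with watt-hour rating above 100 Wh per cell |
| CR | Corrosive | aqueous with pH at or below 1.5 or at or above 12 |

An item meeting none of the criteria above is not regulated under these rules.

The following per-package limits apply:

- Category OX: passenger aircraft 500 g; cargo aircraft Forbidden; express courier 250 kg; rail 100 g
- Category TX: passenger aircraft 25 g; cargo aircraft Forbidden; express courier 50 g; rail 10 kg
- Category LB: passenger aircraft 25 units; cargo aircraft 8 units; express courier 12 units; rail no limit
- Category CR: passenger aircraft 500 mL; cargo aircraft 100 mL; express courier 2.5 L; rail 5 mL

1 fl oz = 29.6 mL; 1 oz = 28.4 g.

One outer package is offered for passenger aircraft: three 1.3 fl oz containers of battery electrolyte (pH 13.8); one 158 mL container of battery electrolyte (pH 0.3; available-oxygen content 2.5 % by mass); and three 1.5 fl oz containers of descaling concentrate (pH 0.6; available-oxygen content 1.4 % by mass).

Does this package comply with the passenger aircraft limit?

pH 13.8 meets the Category CR criterion (Corrosive), so the battery electrolyte is Category CR.
With pH 0.3 (≤ 1.5), the battery electrolyte falls in Category CR.
The descaling concentrate has pH 0.6, which is ≤ 1.5, so it is Category CR (Corrosive).
Total Category CR: (three 1.3 fl oz containers = 115.44 mL) + 158 mL + (three 1.5 fl oz containers = 133.2 mL) = 406.64 mL.
406.64 mL ≤ 500 mL (passenger aircraft limit, Category CR) — within limit.

Yes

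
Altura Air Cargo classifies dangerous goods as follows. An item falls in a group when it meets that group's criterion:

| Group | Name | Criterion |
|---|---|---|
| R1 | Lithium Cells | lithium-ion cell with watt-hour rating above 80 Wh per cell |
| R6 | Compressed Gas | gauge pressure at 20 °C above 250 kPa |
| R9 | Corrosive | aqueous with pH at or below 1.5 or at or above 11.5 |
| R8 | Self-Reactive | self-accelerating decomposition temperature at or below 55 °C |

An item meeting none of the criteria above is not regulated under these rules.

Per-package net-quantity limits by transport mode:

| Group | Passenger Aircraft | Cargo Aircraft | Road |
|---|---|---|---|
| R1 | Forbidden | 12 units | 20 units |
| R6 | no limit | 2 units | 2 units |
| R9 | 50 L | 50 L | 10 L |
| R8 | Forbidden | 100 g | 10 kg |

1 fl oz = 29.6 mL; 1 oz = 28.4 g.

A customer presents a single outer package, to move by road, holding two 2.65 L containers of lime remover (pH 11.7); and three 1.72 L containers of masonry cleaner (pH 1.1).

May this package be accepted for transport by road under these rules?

No

The lime remover has pH 11.7, which is ≥ 11.5, so it is Group R9 (Corrosive).
pH 1.1 meets the Group R9 criterion (Corrosive), so the masonry cleaner is Group R9.
Total Group R9: (two 2.65 L containers = 5.3 L) + (three 1.72 L containers = 5.16 L) = 10.46 L.
10.46 L exceeds the road limit of 10 L for Group R9.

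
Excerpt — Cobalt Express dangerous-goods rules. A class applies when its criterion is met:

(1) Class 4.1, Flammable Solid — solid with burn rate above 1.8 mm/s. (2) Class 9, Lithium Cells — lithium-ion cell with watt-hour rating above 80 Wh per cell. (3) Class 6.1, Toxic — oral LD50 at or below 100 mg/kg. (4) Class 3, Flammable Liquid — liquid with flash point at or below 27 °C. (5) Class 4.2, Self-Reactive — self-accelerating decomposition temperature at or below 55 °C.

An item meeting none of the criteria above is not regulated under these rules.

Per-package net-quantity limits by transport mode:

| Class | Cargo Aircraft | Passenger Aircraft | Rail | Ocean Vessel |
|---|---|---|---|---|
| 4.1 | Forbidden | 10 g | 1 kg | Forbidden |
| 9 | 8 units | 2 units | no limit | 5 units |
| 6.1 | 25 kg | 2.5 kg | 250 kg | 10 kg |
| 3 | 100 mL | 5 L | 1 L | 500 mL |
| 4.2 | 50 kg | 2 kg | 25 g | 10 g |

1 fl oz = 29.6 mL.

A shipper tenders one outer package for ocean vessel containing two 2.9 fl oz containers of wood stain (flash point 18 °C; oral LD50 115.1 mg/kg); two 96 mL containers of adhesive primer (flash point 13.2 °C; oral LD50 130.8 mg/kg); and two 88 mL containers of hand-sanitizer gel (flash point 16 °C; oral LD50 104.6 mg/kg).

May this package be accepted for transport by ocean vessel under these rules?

Flash point 18 °C meets the Class 3 criterion (Flammable Liquid), so the wood stain is Class 3.
The adhesive primer has flash point 13.2 °C, which is ≤ 27 °C, so it is Class 3 (Flammable Liquid).
With flash point 16 °C (≤ 27 °C), the hand-sanitizer gel falls in Class 3.
Class 3 net quantity: (two 2.9 fl oz containers = 171.68 mL) + (two 96 mL containers = 192 mL) + (two 88 mL containers = 176 mL) = 539.68 mL.
That exceeds the Class 3 ocean vessel limit of 500 mL.

No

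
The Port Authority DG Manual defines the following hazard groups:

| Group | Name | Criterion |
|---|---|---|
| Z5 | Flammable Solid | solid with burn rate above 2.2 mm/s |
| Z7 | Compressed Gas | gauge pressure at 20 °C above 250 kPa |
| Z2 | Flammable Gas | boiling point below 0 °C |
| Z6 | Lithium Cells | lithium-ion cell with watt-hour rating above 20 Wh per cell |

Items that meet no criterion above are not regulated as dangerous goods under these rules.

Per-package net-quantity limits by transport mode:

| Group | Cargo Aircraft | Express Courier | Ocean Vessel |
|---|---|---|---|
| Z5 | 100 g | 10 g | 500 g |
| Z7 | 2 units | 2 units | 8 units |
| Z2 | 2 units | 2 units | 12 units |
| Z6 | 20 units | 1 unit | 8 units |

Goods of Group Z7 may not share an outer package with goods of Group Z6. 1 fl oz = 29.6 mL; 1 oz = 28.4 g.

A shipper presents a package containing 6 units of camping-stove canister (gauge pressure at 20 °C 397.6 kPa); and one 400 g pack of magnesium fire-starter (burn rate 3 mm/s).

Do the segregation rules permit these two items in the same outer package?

Gauge pressure at 20 °C 397.6 kPa meets the Group Z7 criterion (Compressed Gas), so the camping-stove canister is Group Z7.
Magnesium fire-starter: burn rate 3 mm/s > 2.2 mm/s → Group Z5 (Flammable Solid).
No segregation rule bars Group Z7 with Group Z5.

Yes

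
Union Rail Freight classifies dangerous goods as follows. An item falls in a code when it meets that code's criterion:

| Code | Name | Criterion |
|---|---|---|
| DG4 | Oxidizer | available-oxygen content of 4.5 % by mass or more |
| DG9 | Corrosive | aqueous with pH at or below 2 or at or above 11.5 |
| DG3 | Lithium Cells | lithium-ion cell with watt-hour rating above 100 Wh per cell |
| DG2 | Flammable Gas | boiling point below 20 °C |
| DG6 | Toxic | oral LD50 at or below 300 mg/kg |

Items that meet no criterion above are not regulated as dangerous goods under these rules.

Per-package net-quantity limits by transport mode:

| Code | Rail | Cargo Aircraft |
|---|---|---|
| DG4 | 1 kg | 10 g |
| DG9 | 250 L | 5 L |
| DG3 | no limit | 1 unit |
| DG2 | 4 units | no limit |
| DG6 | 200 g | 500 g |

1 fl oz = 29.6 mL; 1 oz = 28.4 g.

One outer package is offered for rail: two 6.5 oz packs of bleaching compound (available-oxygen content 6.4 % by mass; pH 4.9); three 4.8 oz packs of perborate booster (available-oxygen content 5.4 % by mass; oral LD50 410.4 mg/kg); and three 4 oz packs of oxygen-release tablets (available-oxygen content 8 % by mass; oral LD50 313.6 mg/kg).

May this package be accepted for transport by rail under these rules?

Available-oxygen content 6.4 % by mass meets the Code DG4 criterion (Oxidizer), so the bleaching compound is Code DG4.
The perborate booster has available-oxygen content 5.4 % by mass, which is ≥ 4.5 % by mass, so it is Code DG4 (Oxidizer).
Available-oxygen content 8 % by mass meets the Code DG4 criterion (Oxidizer), so the oxygen-release tablets are Code DG4.
Total Code DG4: (two 6.5 oz packs = 369.2 g) + (three 4.8 oz packs = 408.96 g) + (three 4 oz packs = 340.8 g) = 1118.96 g.
1118.96 g > 1 kg (rail limit, Code DG4) — over the limit.

No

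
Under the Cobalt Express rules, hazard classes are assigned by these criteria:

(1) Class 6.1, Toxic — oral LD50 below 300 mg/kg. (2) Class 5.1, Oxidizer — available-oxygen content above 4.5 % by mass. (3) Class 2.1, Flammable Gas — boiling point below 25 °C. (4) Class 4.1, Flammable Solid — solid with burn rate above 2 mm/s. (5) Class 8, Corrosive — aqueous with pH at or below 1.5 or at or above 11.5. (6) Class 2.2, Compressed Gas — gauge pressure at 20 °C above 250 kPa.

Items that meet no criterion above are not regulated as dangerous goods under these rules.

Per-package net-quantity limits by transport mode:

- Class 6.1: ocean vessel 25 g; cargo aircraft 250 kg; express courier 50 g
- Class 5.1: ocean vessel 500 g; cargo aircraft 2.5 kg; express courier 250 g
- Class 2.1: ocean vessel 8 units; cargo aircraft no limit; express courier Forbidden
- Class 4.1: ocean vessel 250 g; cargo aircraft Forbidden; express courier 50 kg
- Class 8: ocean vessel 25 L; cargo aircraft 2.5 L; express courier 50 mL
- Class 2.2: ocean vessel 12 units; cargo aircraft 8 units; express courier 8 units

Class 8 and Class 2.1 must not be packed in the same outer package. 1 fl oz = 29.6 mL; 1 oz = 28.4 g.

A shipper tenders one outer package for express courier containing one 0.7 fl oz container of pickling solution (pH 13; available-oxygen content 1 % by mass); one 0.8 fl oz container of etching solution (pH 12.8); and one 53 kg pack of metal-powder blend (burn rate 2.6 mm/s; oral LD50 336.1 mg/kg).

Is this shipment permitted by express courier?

No

With pH 13 (≥ 11.5), the pickling solution falls in Class 8.
The etching solution has pH 12.8, which is ≥ 11.5, so it is Class 8 (Corrosive).
The metal-powder blend has burn rate 2.6 mm/s, which is > 2 mm/s, so it is Class 4.1 (Flammable Solid).
Class 4.1 quantity: 53 kg.
That exceeds the Class 4.1 express courier limit of 50 kg.
Class 8 net quantity: (one 0.7 fl oz container = 20.72 mL) + (one 0.8 fl oz container = 23.68 mL) = 44.4 mL.
44.4 mL is within the express courier limit of 50 mL for Class 8.
The segregation rule (Class 8 with Class 2.1) does not apply to Class 4.1 with Class 8.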